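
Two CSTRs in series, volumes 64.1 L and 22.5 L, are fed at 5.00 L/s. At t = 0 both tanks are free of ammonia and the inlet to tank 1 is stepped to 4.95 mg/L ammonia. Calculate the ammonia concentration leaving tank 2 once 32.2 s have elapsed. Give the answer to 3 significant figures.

4.33 mg/L

Each tank obeys Vᵢ dCᵢ/dt = Q(Cᵢ₋₁ − Cᵢ), so τᵢ = Vᵢ/Q.
τ₁ = 64.1/5.00 = 12.820 s; τ₂ = 22.5/5.00 = 4.5000 s.
Tank 1: C₁ = C_in(1 − e^(−t/τ₁)). Tank 2 (τ₁ ≠ τ₂): C₂ = C_in[1 − (τ₁ e^(−t/τ₁) − τ₂ e^(−t/τ₂))/(τ₁ − τ₂)].
At t = 32.2: e^(−t/τ₁) = 0.081130, e^(−t/τ₂) = 0.00078052.
C₂ = 4.95·[1 − (12.820·0.081130 − 4.5000·0.00078052)/(8.3200)] = 4.95·0.87541 = 4.3333 mg/L.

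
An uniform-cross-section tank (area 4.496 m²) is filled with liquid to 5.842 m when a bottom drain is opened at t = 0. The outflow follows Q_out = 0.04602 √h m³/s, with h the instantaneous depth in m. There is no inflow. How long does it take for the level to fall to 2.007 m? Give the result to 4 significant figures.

With no inflow, A dh/dt = −0.04602 √h.
Separate and integrate: 2(√h − √h₀) = −(0.04602/A) t.
t = 2A(√h₀ − √h)/0.04602 = 2·4.496·(√5.842 − √2.007)/0.04602
  = 8.99200 × (2.41702 − 1.41669) / 0.04602 = 195.459 s.

195.5 s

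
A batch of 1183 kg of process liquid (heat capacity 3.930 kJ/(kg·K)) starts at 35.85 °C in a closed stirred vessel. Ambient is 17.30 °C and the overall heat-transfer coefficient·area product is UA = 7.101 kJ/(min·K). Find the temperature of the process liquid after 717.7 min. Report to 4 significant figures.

23.50 °C

Lumped-capacitance energy balance: M c_p dT/dt = UA(T_amb − T).
dT/dt = (T_ss − T)/τ with T_ss = T_amb = 17.3000 °C, τ = M c_p/UA = 1183·3.930/7.101 = 654.723 min.
This is linear first-order; T(t) = T_ss + (T₀ − T_ss) e^(−t/τ).
T(717.7) = 17.3000 + (18.5500)·0.334142 = 23.4983 °C.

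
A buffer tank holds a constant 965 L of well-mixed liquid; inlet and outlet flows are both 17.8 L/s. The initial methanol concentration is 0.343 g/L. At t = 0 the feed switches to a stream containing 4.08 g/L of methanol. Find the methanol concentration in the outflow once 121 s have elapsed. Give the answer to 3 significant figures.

Transient balance on the dissolved component: V dC/dt = Q(C_in − C).
Rewrite as dC/dt + C/τ = C_in/τ, τ = V/Q = 54.213 s.
This is linear first-order; C(t) = C_in + (C₀ − C_in) e^(−t/τ).
C(121) = 4.08 + (0.343 − 4.08)·e^(−121/54.213) = 4.08 + (-3.7370)·0.10732 = 3.6789 g/L.

3.68 g/L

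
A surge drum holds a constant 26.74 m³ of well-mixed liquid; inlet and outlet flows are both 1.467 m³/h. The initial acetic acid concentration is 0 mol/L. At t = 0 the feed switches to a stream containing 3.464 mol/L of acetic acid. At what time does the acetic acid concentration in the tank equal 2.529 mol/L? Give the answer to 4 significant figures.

Species balance: V dC/dt = Q(C_in − C) ⇒ τ = V/Q = 18.2277 h.
C(t) = C_in + (C₀ − C_in) e^(−t/τ). Set C = 2.529 and solve for t:
e^(−t/τ) = (C − C_in)/(C₀ − C_in) = (2.529 − 3.464)/(0 − 3.464) = 0.269919
t = −τ ln(…) = 18.2277 × 1.30963 = 23.8716 h.

23.87 h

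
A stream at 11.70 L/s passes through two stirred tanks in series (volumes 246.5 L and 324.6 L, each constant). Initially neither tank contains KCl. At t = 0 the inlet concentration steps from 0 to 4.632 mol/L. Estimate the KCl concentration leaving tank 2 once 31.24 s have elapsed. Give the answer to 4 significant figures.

Each tank obeys Vᵢ dCᵢ/dt = Q(Cᵢ₋₁ − Cᵢ), so τᵢ = Vᵢ/Q.
τ₁ = 246.5/11.70 = 21.0684 s; τ₂ = 324.6/11.70 = 27.7436 s.
Tank 1: C₁ = C_in(1 − e^(−t/τ₁)). Tank 2 (τ₁ ≠ τ₂): C₂ = C_in[1 − (τ₁ e^(−t/τ₁) − τ₂ e^(−t/τ₂))/(τ₁ − τ₂)].
At t = 31.24: e^(−t/τ₁) = 0.227003, e^(−t/τ₂) = 0.324320.
C₂ = 4.632·[1 − (21.0684·0.227003 − 27.7436·0.324320)/(-6.67521)] = 4.632·0.368530 = 1.70703 mol/L.

1.707 mol/L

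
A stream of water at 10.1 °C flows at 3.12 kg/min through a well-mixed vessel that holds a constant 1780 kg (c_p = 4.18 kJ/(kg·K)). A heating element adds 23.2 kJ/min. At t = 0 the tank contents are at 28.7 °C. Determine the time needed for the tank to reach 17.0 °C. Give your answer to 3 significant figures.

M c_p dT/dt = ṁ c_p (T_in − T) + Q̇.
τ = M/ṁ = 570.51 min; T_ss = T_in + Q̇/(ṁ c_p) = 11.879 °C.
T(t) = T_ss + (T₀ − T_ss) e^(−t/τ). Set T = 17.0:
e^(−t/τ) = (17.0 − 11.879)/(28.7 − 11.879) = 0.30444
t = −570.51 · ln(0.30444) = 678.49 min.

678 min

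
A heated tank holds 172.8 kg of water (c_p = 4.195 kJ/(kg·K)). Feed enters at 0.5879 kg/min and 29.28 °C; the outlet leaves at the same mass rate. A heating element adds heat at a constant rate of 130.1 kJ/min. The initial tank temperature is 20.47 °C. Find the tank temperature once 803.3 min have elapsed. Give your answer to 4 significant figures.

78.03 °C

M c_p dT/dt = ṁ c_p (T_in − T) + Q̇.
τ = M/ṁ = 293.928 min; T_ss = T_in + Q̇/(ṁ c_p) = 29.28 + 130.1/(0.5879·4.195) = 82.0324 °C.
Integrating: T(t) = T_ss + (T₀ − T_ss) e^(−t/τ).
T(803.3) = 82.0324 + (-61.5624)·e^(−803.3/293.928) = 82.0324 + (-61.5624)·0.0650248 = 78.0293 °C.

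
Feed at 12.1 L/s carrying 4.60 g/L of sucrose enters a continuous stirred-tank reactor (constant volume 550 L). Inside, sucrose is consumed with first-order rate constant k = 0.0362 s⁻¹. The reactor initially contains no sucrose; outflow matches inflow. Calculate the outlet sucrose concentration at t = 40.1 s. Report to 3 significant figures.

1.57 g/L

Accumulation = in − out − consumed: V dC/dt = Q C_in − Q C − k V C.
dC/dt = (Q/V) C_in − (Q/V + k) C; effective rate a = Q/V + k = 0.022000 + 0.0362 = 0.058200 s⁻¹.
C_ss = Q C_in/(Q + kV) = 1.7388 g/L; C(t) = C_ss + (C₀ − C_ss) e^(−a t).
C(40.1) = 1.7388 + (-1.7388)·e^(−0.058200·40.1) = 1.7388 + (-1.7388)·0.096925 = 1.5703 g/L.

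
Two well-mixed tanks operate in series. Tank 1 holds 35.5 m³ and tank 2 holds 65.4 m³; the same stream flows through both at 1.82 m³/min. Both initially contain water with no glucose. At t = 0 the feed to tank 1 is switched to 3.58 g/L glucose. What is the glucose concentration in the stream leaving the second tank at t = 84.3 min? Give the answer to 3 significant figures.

2.89 g/L

Time constants: τᵢ = Vᵢ/Q for each well-mixed tank.
τ₁ = 35.5/1.82 = 19.505 min; τ₂ = 65.4/1.82 = 35.934 min.
Tank 1: C₁ = C_in(1 − e^(−t/τ₁)). Tank 2 (τ₁ ≠ τ₂): C₂ = C_in[1 − (τ₁ e^(−t/τ₁) − τ₂ e^(−t/τ₂))/(τ₁ − τ₂)].
At t = 84.3: e^(−t/τ₁) = 0.013275, e^(−t/τ₂) = 0.095755.
C₂ = 3.58·[1 − (19.505·0.013275 − 35.934·0.095755)/(-16.429)] = 3.58·0.80632 = 2.8866 g/L.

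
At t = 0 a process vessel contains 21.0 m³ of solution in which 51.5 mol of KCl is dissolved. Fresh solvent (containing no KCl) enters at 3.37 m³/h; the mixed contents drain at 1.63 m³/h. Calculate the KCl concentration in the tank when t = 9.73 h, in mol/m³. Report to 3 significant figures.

0.780 mol/m³

Total volume: dV/dt = Q_in − Q_out = 1.7400 m³/h, so V(t) = 21.0 + 1.7400 t and V(9.73) = 37.930 m³.
No KCl enters, so dm/dt = −Q_out · (m/V).
dm/m = −Q_out dt/(V₀ + 1.7400 t); integrating gives ln(m/m₀) = −(Q_out/(Q_in−Q_out)) ln(V/V₀).
m = m₀ (V₀/V)^(Q_out/(Q_in−Q_out)) = 51.5 × (21.0/37.930)^(0.93678) = 29.599 mol.
C = m/V = 29.599/37.930 = 0.78035 mol/m³.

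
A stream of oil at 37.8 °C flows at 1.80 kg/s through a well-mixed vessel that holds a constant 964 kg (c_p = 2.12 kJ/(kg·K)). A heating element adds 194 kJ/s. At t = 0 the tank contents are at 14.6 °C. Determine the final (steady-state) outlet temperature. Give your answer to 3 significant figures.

Energy balance: M c_p dT/dt = ṁ c_p (T_in − T) + 194.
At steady state dT/dt = 0 ⇒ T_ss = T_in + Q̇/(ṁ c_p) = 37.8 + 194/(1.80·2.12) = 88.639 °C.

88.6 °C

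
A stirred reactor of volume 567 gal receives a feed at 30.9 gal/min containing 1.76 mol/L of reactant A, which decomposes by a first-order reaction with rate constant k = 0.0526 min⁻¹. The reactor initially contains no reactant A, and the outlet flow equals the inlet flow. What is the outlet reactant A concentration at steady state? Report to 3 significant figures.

Species balance: V dC/dt = Q C_in − Q C − k V C.
At steady state: 0 = Q C_in − (Q + kV) C_ss, so C_ss = Q C_in/(Q + kV).
C_ss = 30.9·1.76/(30.9 + 0.0526·567) = 54.384/60.724 = 0.89559 mol/L.

0.896 mol/L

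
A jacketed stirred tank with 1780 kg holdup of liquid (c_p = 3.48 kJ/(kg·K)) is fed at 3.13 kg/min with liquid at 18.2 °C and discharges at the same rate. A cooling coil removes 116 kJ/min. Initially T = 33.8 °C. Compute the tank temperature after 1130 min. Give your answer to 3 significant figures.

11.1 °C

Unsteady energy balance on the tank contents: M c_p dT/dt = ṁ c_p (T_in − T) − 116.
Rearrange: dT/dt = (T_ss − T)/τ with τ = M/ṁ = 568.69 min and T_ss = T_in − Q̇/(ṁ c_p) = 7.5504 °C.
Integrating: T(t) = T_ss + (T₀ − T_ss) e^(−t/τ).
T(1130) = 7.5504 + (26.250)·e^(−1130/568.69) = 7.5504 + (26.250)·0.13710 = 11.149 °C.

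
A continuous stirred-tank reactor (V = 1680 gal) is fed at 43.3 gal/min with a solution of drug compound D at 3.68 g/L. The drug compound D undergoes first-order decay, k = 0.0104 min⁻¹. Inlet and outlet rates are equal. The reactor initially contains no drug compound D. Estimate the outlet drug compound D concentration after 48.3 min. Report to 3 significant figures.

2.17 g/L

Accumulation = in − out − consumed: V dC/dt = Q C_in − Q C − k V C.
dC/dt = (Q/V) C_in − (Q/V + k) C; effective rate a = Q/V + k = 0.025774 + 0.0104 = 0.036174 min⁻¹.
C_ss = Q C_in/(Q + kV) = 2.6220 g/L; C(t) = C_ss + (C₀ − C_ss) e^(−a t).
C(48.3) = 2.6220 + (-2.6220)·e^(−0.036174·48.3) = 2.6220 + (-2.6220)·0.17426 = 2.1651 g/L.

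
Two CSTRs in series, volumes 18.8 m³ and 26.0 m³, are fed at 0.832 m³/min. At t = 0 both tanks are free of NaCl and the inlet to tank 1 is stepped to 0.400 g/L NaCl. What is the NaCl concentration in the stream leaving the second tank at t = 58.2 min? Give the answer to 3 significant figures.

Species balance on tank i: dCᵢ/dt = (Cᵢ₋₁ − Cᵢ)/τᵢ with τᵢ = Vᵢ/Q.
τ₁ = 18.8/0.832 = 22.596 min; τ₂ = 26.0/0.832 = 31.250 min.
Tank 1: C₁ = C_in(1 − e^(−t/τ₁)). Tank 2 (τ₁ ≠ τ₂): C₂ = C_in[1 − (τ₁ e^(−t/τ₁) − τ₂ e^(−t/τ₂))/(τ₁ − τ₂)].
At t = 58.2: e^(−t/τ₁) = 0.076104, e^(−t/τ₂) = 0.15530.
C₂ = 0.400·[1 − (22.596·0.076104 − 31.250·0.15530)/(-8.6538)] = 0.400·0.63791 = 0.25516 g/L.

0.255 g/L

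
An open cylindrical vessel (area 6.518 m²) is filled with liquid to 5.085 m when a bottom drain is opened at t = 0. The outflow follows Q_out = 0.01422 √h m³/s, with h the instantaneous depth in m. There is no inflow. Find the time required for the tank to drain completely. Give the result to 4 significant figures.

2067 s

A dh/dt = −Q_out = −0.01422 √h.
Separate and integrate: 2(√h − √h₀) = −(0.01422/A) t.
Tank is empty when √h = 0: t_empty = 2A√h₀/0.01422.
t_empty = 2·6.518·√5.085/0.01422 = 13.0360·2.25499/0.01422 = 2067.24 s.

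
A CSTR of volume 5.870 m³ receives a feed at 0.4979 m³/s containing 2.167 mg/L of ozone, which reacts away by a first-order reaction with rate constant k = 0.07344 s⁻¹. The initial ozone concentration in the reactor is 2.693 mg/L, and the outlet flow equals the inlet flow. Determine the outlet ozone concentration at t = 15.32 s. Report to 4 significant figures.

1.297 mg/L

Accumulation = in − out − consumed: V dC/dt = Q C_in − Q C − k V C.
This is linear with rate a = Q/V + k = 0.158261 s⁻¹.
C_ss = Q C_in/(Q + kV) = 1.16142 mg/L; C(t) = C_ss + (C₀ − C_ss) e^(−a t).
C(15.32) = 1.16142 + (1.53158)·e^(−0.158261·15.32) = 1.16142 + (1.53158)·0.0885170 = 1.29699 mg/L.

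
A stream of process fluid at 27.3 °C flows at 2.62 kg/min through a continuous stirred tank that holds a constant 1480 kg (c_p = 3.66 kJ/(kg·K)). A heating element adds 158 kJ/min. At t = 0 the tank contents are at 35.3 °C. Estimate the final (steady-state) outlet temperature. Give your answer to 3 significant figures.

43.8 °C

First-law balance (no shaft work): M c_p dT/dt = ṁ c_p (T_in − T) + 158.
At steady state dT/dt = 0 ⇒ T_ss = T_in + Q̇/(ṁ c_p) = 27.3 + 158/(2.62·3.66) = 43.777 °C.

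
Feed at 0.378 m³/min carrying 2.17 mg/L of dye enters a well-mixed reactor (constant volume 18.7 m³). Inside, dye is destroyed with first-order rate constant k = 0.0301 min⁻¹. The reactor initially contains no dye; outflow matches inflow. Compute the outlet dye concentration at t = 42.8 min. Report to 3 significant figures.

0.771 mg/L

V dC/dt = Q(C_in − C) − k V C.
dC/dt = (Q/V) C_in − (Q/V + k) C; effective rate a = Q/V + k = 0.020214 + 0.0301 = 0.050314 min⁻¹.
C_ss = Q C_in/(Q + kV) = 0.87181 mg/L; C(t) = C_ss + (C₀ − C_ss) e^(−a t).
C(42.8) = 0.87181 + (-0.87181)·e^(−0.050314·42.8) = 0.87181 + (-0.87181)·0.11608 = 0.77061 mg/L.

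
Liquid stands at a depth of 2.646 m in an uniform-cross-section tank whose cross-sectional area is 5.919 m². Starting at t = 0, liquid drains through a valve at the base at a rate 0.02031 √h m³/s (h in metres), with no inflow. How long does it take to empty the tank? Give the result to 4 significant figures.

With no inflow, A dh/dt = −0.02031 √h.
∫ h^(−1/2) dh = −(0.02031/A) ∫ dt, giving 2√h = 2√h₀ − (0.02031/A) t.
Tank is empty when √h = 0: t_empty = 2A√h₀/0.02031.
t_empty = 2·5.919·√2.646/0.02031 = 11.8380·1.62665/0.02031 = 948.120 s.

948.1 s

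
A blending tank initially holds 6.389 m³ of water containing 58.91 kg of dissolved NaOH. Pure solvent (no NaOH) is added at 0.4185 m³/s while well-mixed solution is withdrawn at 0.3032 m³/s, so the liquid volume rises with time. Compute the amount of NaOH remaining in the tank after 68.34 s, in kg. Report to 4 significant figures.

7.122 kg

Let m(t) be the amount of NaOH. Volume: V(t) = V₀ + (Q_in − Q_out) t = 6.389 + 0.115300 t; V(68.34) = 14.2686 m³.
Species balance (pure solvent in): dm/dt = −Q_out · m/V(t).
Separate: dm/m = −Q_out dt/V(t) ⇒ ln(m/m₀) = −(Q_out/(Q_in−Q_out)) ln(V/V₀).
m = m₀ (V₀/V)^(Q_out/(Q_in−Q_out)) = 58.91 × (6.389/14.2686)^(2.62966) = 7.12152 kg.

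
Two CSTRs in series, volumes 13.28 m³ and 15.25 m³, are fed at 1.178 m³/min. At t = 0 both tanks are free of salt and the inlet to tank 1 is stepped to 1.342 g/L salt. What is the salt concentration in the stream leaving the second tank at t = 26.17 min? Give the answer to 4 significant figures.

Species balance on tank i: dCᵢ/dt = (Cᵢ₋₁ − Cᵢ)/τᵢ with τᵢ = Vᵢ/Q.
τ₁ = 13.28/1.178 = 11.2733 min; τ₂ = 15.25/1.178 = 12.9457 min.
Solving the cascade with C₁(0)=C₂(0)=0 gives C₂(t) = C_in[1 − (τ₁ e^(−t/τ₁) − τ₂ e^(−t/τ₂))/(τ₁ − τ₂)].
At t = 26.17: e^(−t/τ₁) = 0.0981356, e^(−t/τ₂) = 0.132453.
C₂ = 1.342·[1 − (11.2733·0.0981356 − 12.9457·0.132453)/(-1.67233)] = 1.342·0.636207 = 0.853790 g/L.

0.8538 g/L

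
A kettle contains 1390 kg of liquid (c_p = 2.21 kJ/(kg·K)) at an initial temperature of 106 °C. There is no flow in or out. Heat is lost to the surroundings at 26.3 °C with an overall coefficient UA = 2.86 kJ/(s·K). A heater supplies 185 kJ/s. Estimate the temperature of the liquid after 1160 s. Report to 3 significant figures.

Energy balance: M c_p dT/dt = −UA(T − T_amb) + Q̇.
dT/dt = (T_ss − T)/τ with T_ss = T_amb + Q̇/UA = 26.3 + 185/2.86 = 90.985 °C, τ = M c_p/UA = 1390·2.21/2.86 = 1074.1 s.
Solution: T(t) = T_ss + (T₀ − T_ss) e^(−t/τ).
T(1160) = 90.985 + (15.015)·0.33960 = 96.084 °C.

96.1 °C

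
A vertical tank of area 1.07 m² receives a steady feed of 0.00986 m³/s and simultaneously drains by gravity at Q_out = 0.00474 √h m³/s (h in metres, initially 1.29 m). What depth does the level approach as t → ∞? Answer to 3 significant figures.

4.33 m

Unsteady balance on liquid volume: A dh/dt = Q_in − 0.00474 √h. At steady state dh/dt = 0:
Q_in = 0.00474 √h_ss ⇒ √h_ss = 0.00986/0.00474 = 2.0802.
h_ss = 2.0802² = 4.3271 m. (Since h₀ = 1.29 m < h_ss, the level will rise toward this value.)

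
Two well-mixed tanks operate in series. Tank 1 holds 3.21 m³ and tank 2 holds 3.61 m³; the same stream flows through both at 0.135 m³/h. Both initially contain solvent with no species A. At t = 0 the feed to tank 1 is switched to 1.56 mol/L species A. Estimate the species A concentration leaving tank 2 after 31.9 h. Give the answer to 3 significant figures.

Species balance on tank i: dCᵢ/dt = (Cᵢ₋₁ − Cᵢ)/τᵢ with τᵢ = Vᵢ/Q.
τ₁ = 3.21/0.135 = 23.778 h; τ₂ = 3.61/0.135 = 26.741 h.
Tank 1: C₁ = C_in(1 − e^(−t/τ₁)). Tank 2 (τ₁ ≠ τ₂): C₂ = C_in[1 − (τ₁ e^(−t/τ₁) − τ₂ e^(−t/τ₂))/(τ₁ − τ₂)].
At t = 31.9: e^(−t/τ₁) = 0.26143, e^(−t/τ₂) = 0.30333.
C₂ = 1.56·[1 − (23.778·0.26143 − 26.741·0.30333)/(-2.9630)] = 1.56·0.36043 = 0.56227 mol/L.

0.562 mol/L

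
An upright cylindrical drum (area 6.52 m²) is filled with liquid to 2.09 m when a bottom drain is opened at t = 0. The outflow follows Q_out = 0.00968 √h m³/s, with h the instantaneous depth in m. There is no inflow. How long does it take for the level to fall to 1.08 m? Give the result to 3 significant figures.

Unsteady balance on liquid volume: A dh/dt = −0.00968 √h.
Separate and integrate: 2(√h − √h₀) = −(0.00968/A) t.
t = 2A(√h₀ − √h)/0.00968 = 2·6.52·(√2.09 − √1.08)/0.00968
  = 13.040 × (1.4457 − 1.0392) / 0.00968 = 547.54 s.

548 s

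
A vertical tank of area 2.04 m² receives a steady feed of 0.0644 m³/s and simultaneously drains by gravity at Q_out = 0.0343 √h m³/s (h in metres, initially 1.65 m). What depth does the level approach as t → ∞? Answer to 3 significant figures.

3.53 m

A dh/dt = Q_in − 0.0343 √h. Steady state requires inflow = outflow:
Q_in = 0.0343 √h_ss ⇒ √h_ss = 0.0644/0.0343 = 1.8776.
h_ss = 1.8776² = 3.5252 m. (Since h₀ = 1.65 m < h_ss, the level will rise toward this value.)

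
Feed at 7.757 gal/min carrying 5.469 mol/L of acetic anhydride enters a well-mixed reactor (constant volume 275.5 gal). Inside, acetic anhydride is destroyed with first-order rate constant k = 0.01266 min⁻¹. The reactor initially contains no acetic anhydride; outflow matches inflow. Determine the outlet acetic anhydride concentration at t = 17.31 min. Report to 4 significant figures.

V dC/dt = Q(C_in − C) − k V C.
dC/dt = (Q/V) C_in − (Q/V + k) C; effective rate a = Q/V + k = 0.0281561 + 0.01266 = 0.0408161 min⁻¹.
C_ss = Q C_in/(Q + kV) = 3.77267 mol/L; C(t) = C_ss + (C₀ − C_ss) e^(−a t).
C(17.31) = 3.77267 + (-3.77267)·e^(−0.0408161·17.31) = 3.77267 + (-3.77267)·0.493355 = 1.91140 mol/L.

1.911 mol/L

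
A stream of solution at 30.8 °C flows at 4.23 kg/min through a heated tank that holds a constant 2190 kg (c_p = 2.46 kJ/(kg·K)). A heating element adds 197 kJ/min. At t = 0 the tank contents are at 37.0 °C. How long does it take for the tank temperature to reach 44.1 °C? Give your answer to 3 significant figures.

422 min

M c_p dT/dt = ṁ c_p (T_in − T) + Q̇.
τ = M/ṁ = 517.73 min; T_ss = T_in + Q̇/(ṁ c_p) = 49.732 °C.
T(t) = T_ss + (T₀ − T_ss) e^(−t/τ). Set T = 44.1:
e^(−t/τ) = (44.1 − 49.732)/(37.0 − 49.732) = 0.44234
t = −517.73 · ln(0.44234) = 422.30 min.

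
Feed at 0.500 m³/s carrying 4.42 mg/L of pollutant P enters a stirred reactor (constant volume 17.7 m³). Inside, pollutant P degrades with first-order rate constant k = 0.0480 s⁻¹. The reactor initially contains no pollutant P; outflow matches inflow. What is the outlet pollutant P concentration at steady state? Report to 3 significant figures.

V dC/dt = Q(C_in − C) − k V C.
At steady state: 0 = Q C_in − (Q + kV) C_ss, so C_ss = Q C_in/(Q + kV).
C_ss = 0.500·4.42/(0.500 + 0.0480·17.7) = 2.2100/1.3496 = 1.6375 mg/L.

1.64 mg/L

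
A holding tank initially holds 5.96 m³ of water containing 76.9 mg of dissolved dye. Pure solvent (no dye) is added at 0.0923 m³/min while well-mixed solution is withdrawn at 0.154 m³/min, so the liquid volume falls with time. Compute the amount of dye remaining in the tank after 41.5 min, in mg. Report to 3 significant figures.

18.9 mg

Total volume: dV/dt = Q_in − Q_out = -0.061700 m³/min, so V(t) = 5.96 − 0.061700 t and V(41.5) = 3.3994 m³.
Solute balance: dm/dt = 0 − Q_out C = −Q_out m/V(t).
dm/m = −Q_out dt/(V₀ − 0.061700 t); integrating gives ln(m/m₀) = −(Q_out/(Q_in−Q_out)) ln(V/V₀).
m = m₀ (V₀/V)^(Q_out/(Q_in−Q_out)) = 76.9 × (5.96/3.3994)^(-2.4959) = 18.937 mg.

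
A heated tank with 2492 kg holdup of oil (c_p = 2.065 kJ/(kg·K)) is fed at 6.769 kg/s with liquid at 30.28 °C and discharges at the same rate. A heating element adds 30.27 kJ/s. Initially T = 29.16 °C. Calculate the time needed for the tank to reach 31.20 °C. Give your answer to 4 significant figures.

357.1 s

Unsteady energy balance on the tank contents: M c_p dT/dt = ṁ c_p (T_in − T) + 30.27.
τ = M/ṁ = 368.149 s; T_ss = T_in + Q̇/(ṁ c_p) = 32.4455 °C.
T(t) = T_ss + (T₀ − T_ss) e^(−t/τ). Set T = 31.20:
e^(−t/τ) = (31.20 − 32.4455)/(29.16 − 32.4455) = 0.379099
t = −368.149 · ln(0.379099) = 357.089 s.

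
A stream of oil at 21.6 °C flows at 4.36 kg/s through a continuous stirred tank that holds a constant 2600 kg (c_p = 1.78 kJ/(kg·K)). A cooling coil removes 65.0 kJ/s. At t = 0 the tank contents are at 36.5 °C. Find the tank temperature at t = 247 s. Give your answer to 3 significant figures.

28.6 °C

M c_p dT/dt = ṁ c_p (T_in − T) − Q̇.
τ = M/ṁ = 596.33 s; T_ss = T_in − Q̇/(ṁ c_p) = 21.6 − 65.0/(4.36·1.78) = 13.225 °C.
This is linear first-order; T(t) = T_ss + (T₀ − T_ss) e^(−t/τ).
T(247) = 13.225 + (23.275)·e^(−247/596.33) = 13.225 + (23.275)·0.66087 = 28.607 °C.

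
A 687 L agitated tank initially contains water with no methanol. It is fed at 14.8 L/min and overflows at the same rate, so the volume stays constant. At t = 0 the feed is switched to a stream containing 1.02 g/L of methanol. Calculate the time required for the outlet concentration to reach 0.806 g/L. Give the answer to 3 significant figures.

Species balance: V dC/dt = Q(C_in − C) ⇒ τ = V/Q = 46.419 min.
C(t) = C_in + (C₀ − C_in) e^(−t/τ). Set C = 0.806 and solve for t:
e^(−t/τ) = (C − C_in)/(C₀ − C_in) = (0.806 − 1.02)/(0 − 1.02) = 0.20980
t = −τ ln(…) = 46.419 × 1.5616 = 72.487 min.

72.5 min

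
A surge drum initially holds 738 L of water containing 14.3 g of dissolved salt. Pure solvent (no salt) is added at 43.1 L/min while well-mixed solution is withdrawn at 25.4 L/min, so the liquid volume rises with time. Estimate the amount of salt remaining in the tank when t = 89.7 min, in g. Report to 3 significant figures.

2.75 g

Let m(t) be the amount of salt. Volume: V(t) = V₀ + (Q_in − Q_out) t = 738 + 17.700 t; V(89.7) = 2325.7 L.
Solute balance: dm/dt = 0 − Q_out C = −Q_out m/V(t).
Separate: dm/m = −Q_out dt/V(t) ⇒ ln(m/m₀) = −(Q_out/(Q_in−Q_out)) ln(V/V₀).
m = m₀ (V₀/V)^(Q_out/(Q_in−Q_out)) = 14.3 × (738/2325.7)^(1.4350) = 2.7541 g.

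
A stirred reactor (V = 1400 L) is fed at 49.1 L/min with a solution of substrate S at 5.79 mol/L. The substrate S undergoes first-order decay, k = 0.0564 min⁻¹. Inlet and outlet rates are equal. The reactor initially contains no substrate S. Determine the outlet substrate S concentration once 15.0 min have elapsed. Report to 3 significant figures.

V dC/dt = Q(C_in − C) − k V C.
dC/dt = (Q/V) C_in − (Q/V + k) C; effective rate a = Q/V + k = 0.035071 + 0.0564 = 0.091471 min⁻¹.
C_ss = Q C_in/(Q + kV) = 2.2200 mol/L; C(t) = C_ss + (C₀ − C_ss) e^(−a t).
C(15.0) = 2.2200 + (-2.2200)·e^(−0.091471·15.0) = 2.2200 + (-2.2200)·0.25358 = 1.6570 mol/L.

1.66 mol/L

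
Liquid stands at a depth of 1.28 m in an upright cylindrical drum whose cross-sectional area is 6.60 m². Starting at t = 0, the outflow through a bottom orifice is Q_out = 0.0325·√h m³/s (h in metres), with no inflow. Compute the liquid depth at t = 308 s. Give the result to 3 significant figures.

0.139 m

Volume balance on the tank: A dh/dt = −0.0325 √h.
This is separable: 2 d(√h)/dt = −0.0325/A, so √h = √h₀ − (0.0325/(2A)) t.
√h = √1.28 − 0.0325·308/(2·6.60) = 1.1314 − 0.75833 = 0.37304.
h = 0.37304² = 0.13916 m.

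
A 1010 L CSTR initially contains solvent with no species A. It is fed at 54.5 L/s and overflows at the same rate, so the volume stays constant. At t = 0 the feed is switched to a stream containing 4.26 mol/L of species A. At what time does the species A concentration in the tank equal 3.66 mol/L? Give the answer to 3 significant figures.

Species balance: V dC/dt = Q(C_in − C) ⇒ τ = V/Q = 18.532 s.
C(t) = C_in + (C₀ − C_in) e^(−t/τ). Set C = 3.66 and solve for t:
e^(−t/τ) = (C − C_in)/(C₀ − C_in) = (3.66 − 4.26)/(0 − 4.26) = 0.14085
t = −τ ln(…) = 18.532 × 1.9601 = 36.325 s.

36.3 s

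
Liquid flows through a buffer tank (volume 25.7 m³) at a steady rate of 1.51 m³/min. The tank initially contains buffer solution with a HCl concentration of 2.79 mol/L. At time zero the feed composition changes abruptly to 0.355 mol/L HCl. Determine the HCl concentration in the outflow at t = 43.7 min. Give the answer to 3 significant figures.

0.542 mol/L

Species balance on the tank: V dC/dt = Q(C_in − C).
Time constant τ = V/Q = 25.7/1.51 = 17.020 min.
C approaches C_in exponentially: C(t) = C_in + (C₀ − C_in) e^(−t/τ).
C(43.7) = 0.355 + (2.79 − 0.355)·e^(−43.7/17.020) = 0.355 + (2.4350)·0.076720 = 0.54181 mol/L.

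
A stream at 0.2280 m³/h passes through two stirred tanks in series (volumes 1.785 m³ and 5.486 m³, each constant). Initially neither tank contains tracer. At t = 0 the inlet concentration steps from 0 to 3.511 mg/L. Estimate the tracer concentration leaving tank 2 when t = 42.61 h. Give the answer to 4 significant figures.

Time constants: τᵢ = Vᵢ/Q for each well-mixed tank.
τ₁ = 1.785/0.2280 = 7.82895 h; τ₂ = 5.486/0.2280 = 24.0614 h.
Solving the cascade with C₁(0)=C₂(0)=0 gives C₂(t) = C_in[1 − (τ₁ e^(−t/τ₁) − τ₂ e^(−t/τ₂))/(τ₁ − τ₂)].
At t = 42.61: e^(−t/τ₁) = 0.00432812, e^(−t/τ₂) = 0.170182.
C₂ = 3.511·[1 − (7.82895·0.00432812 − 24.0614·0.170182)/(-16.2325)] = 3.511·0.749826 = 2.63264 mg/L.

2.633 mg/L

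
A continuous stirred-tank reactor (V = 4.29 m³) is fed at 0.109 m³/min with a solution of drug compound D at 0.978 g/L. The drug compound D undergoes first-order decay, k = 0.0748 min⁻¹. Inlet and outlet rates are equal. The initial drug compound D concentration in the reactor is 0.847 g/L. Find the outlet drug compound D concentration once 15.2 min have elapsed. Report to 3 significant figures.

0.379 g/L

Accumulation = in − out − consumed: V dC/dt = Q C_in − Q C − k V C.
This is linear with rate a = Q/V + k = 0.10021 min⁻¹.
C_ss = Q C_in/(Q + kV) = 0.24797 g/L; C(t) = C_ss + (C₀ − C_ss) e^(−a t).
C(15.2) = 0.24797 + (0.59903)·e^(−0.10021·15.2) = 0.24797 + (0.59903)·0.21802 = 0.37857 g/L.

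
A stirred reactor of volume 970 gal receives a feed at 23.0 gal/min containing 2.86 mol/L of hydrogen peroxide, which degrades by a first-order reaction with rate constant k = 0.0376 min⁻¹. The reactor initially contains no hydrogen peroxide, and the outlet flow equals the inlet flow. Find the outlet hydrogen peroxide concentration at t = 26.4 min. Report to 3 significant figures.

Species balance: V dC/dt = Q C_in − Q C − k V C.
This is linear with rate a = Q/V + k = 0.061311 min⁻¹.
C_ss = Q C_in/(Q + kV) = 1.1061 mol/L; C(t) = C_ss + (C₀ − C_ss) e^(−a t).
C(26.4) = 1.1061 + (-1.1061)·e^(−0.061311·26.4) = 1.1061 + (-1.1061)·0.19817 = 0.88688 mol/L.

0.887 mol/L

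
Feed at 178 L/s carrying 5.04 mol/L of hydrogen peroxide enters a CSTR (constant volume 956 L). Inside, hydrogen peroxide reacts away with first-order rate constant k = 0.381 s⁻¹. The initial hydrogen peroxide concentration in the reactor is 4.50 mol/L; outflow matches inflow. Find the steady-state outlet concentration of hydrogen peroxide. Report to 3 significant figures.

1.65 mol/L

V dC/dt = Q(C_in − C) − k V C.
Steady state (dC/dt = 0): C_ss = Q C_in/(Q + kV) = C_in/(1 + kV/Q).
C_ss = 178·5.04/(178 + 0.381·956) = 897.12/542.24 = 1.6545 mol/L.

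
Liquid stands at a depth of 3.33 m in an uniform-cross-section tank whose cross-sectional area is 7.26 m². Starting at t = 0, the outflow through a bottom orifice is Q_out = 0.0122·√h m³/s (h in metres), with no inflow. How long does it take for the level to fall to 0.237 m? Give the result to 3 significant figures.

1590 s

A dh/dt = −Q_out = −0.0122 √h.
Separate and integrate: 2(√h − √h₀) = −(0.0122/A) t.
t = 2A(√h₀ − √h)/0.0122 = 2·7.26·(√3.33 − √0.237)/0.0122
  = 14.520 × (1.8248 − 0.48683) / 0.0122 = 1592.4 s.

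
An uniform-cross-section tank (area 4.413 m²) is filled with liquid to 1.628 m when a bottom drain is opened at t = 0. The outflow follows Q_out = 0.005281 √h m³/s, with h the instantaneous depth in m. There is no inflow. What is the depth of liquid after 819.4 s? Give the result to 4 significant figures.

Unsteady balance on liquid volume: A dh/dt = −0.005281 √h.
Separate and integrate: 2(√h − √h₀) = −(0.005281/A) t.
√h = √1.628 − 0.005281·819.4/(2·4.413) = 1.27593 − 0.490285 = 0.785646.
h = 0.785646² = 0.617240 m.

0.6172 m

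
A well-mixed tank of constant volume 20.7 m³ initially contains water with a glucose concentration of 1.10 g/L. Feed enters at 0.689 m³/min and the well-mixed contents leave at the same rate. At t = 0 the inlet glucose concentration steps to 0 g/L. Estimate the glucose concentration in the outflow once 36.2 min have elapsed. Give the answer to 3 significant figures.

0.330 g/L

Transient balance on the dissolved component: V dC/dt = Q(C_in − C).
Rewrite as dC/dt + C/τ = C_in/τ, τ = V/Q = 30.044 min.
Integrating: C(t) = C_in + (C₀ − C_in) e^(−t/τ).
C(36.2) = 0 + (1.10 − 0)·e^(−36.2/30.044) = 0 + (1.1000)·0.29972 = 0.32969 g/L.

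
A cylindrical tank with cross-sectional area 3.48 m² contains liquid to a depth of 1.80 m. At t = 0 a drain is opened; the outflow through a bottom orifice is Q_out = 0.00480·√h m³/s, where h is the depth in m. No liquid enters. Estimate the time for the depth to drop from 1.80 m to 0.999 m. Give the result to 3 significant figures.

496 s

Accumulation of liquid (constant cross-section A): A dh/dt = −0.00480 √h.
∫ h^(−1/2) dh = −(0.00480/A) ∫ dt, giving 2√h = 2√h₀ − (0.00480/A) t.
t = 2A(√h₀ − √h)/0.00480 = 2·3.48·(√1.80 − √0.999)/0.00480
  = 6.9600 × (1.3416 − 0.99950) / 0.00480 = 496.10 s.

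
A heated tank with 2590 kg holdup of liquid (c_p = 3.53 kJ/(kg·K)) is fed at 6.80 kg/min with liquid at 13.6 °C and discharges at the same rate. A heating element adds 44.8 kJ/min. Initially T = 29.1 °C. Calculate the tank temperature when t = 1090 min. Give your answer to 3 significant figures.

16.2 °C

Energy balance: M c_p dT/dt = ṁ c_p (T_in − T) + 44.8.
Rearrange: dT/dt = (T_ss − T)/τ with τ = M/ṁ = 380.88 min and T_ss = T_in + Q̇/(ṁ c_p) = 15.466 °C.
T approaches T_ss exponentially: T(t) = T_ss + (T₀ − T_ss) e^(−t/τ).
T(1090) = 15.466 + (13.634)·e^(−1090/380.88) = 15.466 + (13.634)·0.057167 = 16.246 °C.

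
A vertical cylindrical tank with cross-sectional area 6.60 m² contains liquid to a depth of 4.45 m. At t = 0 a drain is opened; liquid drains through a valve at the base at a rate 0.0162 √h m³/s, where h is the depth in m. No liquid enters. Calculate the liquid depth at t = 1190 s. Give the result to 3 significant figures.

0.421 m

A dh/dt = −Q_out = −0.0162 √h.
Separate and integrate: 2(√h − √h₀) = −(0.0162/A) t.
√h = √4.45 − 0.0162·1190/(2·6.60) = 2.1095 − 1.4605 = 0.64905.
h = 0.64905² = 0.42126 m.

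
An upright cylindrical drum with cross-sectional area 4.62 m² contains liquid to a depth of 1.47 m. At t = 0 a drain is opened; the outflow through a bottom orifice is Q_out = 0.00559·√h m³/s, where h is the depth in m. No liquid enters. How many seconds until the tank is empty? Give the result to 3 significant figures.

2000 s

With no inflow, A dh/dt = −0.00559 √h.
Separate and integrate: 2(√h − √h₀) = −(0.00559/A) t.
Set h = 0: 2√h₀ = (0.00559/A) t_empty ⇒ t_empty = 2A√h₀/0.00559.
t_empty = 2·4.62·√1.47/0.00559 = 9.2400·1.2124/0.00559 = 2004.1 s.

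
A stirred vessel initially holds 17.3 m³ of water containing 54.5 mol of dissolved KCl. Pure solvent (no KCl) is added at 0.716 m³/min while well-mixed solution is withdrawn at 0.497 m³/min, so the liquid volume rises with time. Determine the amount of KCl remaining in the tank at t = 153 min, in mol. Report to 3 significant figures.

4.73 mol

Total volume: dV/dt = Q_in − Q_out = 0.21900 m³/min, so V(t) = 17.3 + 0.21900 t and V(153) = 50.807 m³.
No KCl enters, so dm/dt = −Q_out · (m/V).
dm/m = −Q_out dt/(V₀ + 0.21900 t); integrating gives ln(m/m₀) = −(Q_out/(Q_in−Q_out)) ln(V/V₀).
m = m₀ (V₀/V)^(Q_out/(Q_in−Q_out)) = 54.5 × (17.3/50.807)^(2.2694) = 4.7271 mol.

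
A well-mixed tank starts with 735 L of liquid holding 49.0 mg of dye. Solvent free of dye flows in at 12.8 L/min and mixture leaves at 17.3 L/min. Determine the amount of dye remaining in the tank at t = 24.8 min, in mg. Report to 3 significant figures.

Total volume: dV/dt = Q_in − Q_out = -4.5000 L/min, so V(t) = 735 − 4.5000 t and V(24.8) = 623.40 L.
Species balance (pure solvent in): dm/dt = −Q_out · m/V(t).
dm/m = −Q_out dt/(V₀ − 4.5000 t); integrating gives ln(m/m₀) = −(Q_out/(Q_in−Q_out)) ln(V/V₀).
m = m₀ (V₀/V)^(Q_out/(Q_in−Q_out)) = 49.0 × (735/623.40)^(-3.8444) = 26.016 mg.

26.0 mg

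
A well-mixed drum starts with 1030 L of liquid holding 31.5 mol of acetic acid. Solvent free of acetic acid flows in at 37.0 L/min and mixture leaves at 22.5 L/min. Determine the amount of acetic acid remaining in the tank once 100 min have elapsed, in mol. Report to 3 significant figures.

Total volume: dV/dt = Q_in − Q_out = 14.500 L/min, so V(t) = 1030 + 14.500 t and V(100) = 2480.0 L.
Species balance (pure solvent in): dm/dt = −Q_out · m/V(t).
dm/m = −Q_out dt/(V₀ + 14.500 t); integrating gives ln(m/m₀) = −(Q_out/(Q_in−Q_out)) ln(V/V₀).
m = m₀ (V₀/V)^(Q_out/(Q_in−Q_out)) = 31.5 × (1030/2480.0)^(1.5517) = 8.0566 mol.

8.06 mol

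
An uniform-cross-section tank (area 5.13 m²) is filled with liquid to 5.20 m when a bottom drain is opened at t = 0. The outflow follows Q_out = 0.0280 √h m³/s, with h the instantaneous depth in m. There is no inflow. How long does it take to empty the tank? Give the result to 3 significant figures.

836 s

A dh/dt = −Q_out = −0.0280 √h.
This is separable: 2 d(√h)/dt = −0.0280/A, so √h = √h₀ − (0.0280/(2A)) t.
Set h = 0: 2√h₀ = (0.0280/A) t_empty ⇒ t_empty = 2A√h₀/0.0280.
t_empty = 2·5.13·√5.20/0.0280 = 10.260·2.2804/0.0280 = 835.59 s.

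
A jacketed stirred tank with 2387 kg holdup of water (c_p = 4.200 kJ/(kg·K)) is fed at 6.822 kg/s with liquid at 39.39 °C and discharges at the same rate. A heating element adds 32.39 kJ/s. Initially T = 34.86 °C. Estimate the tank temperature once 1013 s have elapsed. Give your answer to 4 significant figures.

M c_p dT/dt = ṁ c_p (T_in − T) + Q̇.
Rearrange: dT/dt = (T_ss − T)/τ with τ = M/ṁ = 349.897 s and T_ss = T_in + Q̇/(ṁ c_p) = 40.5204 °C.
Integrating: T(t) = T_ss + (T₀ − T_ss) e^(−t/τ).
T(1013) = 40.5204 + (-5.66045)·e^(−1013/349.897) = 40.5204 + (-5.66045)·0.0552916 = 40.2075 °C.

40.21 °C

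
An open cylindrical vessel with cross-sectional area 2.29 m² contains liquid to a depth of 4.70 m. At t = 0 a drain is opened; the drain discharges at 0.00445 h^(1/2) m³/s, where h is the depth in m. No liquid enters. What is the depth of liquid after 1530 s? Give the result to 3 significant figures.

0.464 m

With no inflow, A dh/dt = −0.00445 √h.
Separate and integrate: 2(√h − √h₀) = −(0.00445/A) t.
√h = √4.70 − 0.00445·1530/(2·2.29) = 2.1679 − 1.4866 = 0.68138.
h = 0.68138² = 0.46427 m.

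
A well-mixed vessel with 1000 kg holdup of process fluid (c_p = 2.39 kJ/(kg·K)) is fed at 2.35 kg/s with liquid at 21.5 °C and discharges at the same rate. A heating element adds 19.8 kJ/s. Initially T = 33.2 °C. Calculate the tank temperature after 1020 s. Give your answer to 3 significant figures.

25.8 °C

Energy balance: M c_p dT/dt = ṁ c_p (T_in − T) + 19.8.
Rearrange: dT/dt = (T_ss − T)/τ with τ = M/ṁ = 425.53 s and T_ss = T_in + Q̇/(ṁ c_p) = 25.025 °C.
T approaches T_ss exponentially: T(t) = T_ss + (T₀ − T_ss) e^(−t/τ).
T(1020) = 25.025 + (8.1747)·e^(−1020/425.53) = 25.025 + (8.1747)·0.090991 = 25.769 °C.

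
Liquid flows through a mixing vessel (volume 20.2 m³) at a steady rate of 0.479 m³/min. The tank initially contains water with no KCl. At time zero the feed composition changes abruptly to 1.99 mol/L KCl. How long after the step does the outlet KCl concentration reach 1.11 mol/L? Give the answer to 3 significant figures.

Species balance on the tank: V dC/dt = Q(C_in − C), so τ = V/Q = 42.171 min.
C(t) = C_in + (C₀ − C_in) e^(−t/τ). Set C = 1.11 and solve for t:
e^(−t/τ) = (C − C_in)/(C₀ − C_in) = (1.11 − 1.99)/(0 − 1.99) = 0.44221
t = −τ ln(…) = 42.171 × 0.81597 = 34.410 min.

34.4 min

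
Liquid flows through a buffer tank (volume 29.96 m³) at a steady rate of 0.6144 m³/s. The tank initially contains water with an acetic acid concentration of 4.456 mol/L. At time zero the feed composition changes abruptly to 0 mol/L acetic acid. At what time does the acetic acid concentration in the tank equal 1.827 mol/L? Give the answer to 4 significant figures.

Species balance: V dC/dt = Q(C_in − C) ⇒ τ = V/Q = 48.7630 s.
C(t) = C_in + (C₀ − C_in) e^(−t/τ). Set C = 1.827 and solve for t:
e^(−t/τ) = (C − C_in)/(C₀ − C_in) = (1.827 − 0)/(4.456 − 0) = 0.410009
t = −τ ln(…) = 48.7630 × 0.891576 = 43.4760 s.

43.48 s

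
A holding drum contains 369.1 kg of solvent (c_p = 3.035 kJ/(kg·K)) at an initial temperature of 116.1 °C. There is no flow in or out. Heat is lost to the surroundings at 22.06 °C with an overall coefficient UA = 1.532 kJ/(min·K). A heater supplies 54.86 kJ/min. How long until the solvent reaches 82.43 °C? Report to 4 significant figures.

Unsteady energy balance on the tank contents: M c_p dT/dt = −UA(T − T_amb) + Q̇.
τ = M c_p/UA = 731.213 min; T_ss = T_amb + Q̇/UA = 22.06 + 54.86/1.532 = 57.8694 °C.
T(t) = T_ss + (T₀ − T_ss)e^(−t/τ); set T = 82.43:
t = −τ ln[(T − T_ss)/(T₀ − T_ss)] = −731.213 · ln(0.421782) = 631.232 min.

631.2 min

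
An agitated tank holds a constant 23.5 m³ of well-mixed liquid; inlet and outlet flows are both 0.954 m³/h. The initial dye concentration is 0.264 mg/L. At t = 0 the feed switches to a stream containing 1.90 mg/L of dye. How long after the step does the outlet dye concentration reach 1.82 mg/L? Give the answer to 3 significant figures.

74.3 h

Species balance: V dC/dt = Q(C_in − C) ⇒ τ = V/Q = 24.633 h.
C(t) = C_in + (C₀ − C_in) e^(−t/τ). Set C = 1.82 and solve for t:
e^(−t/τ) = (C − C_in)/(C₀ − C_in) = (1.82 − 1.90)/(0.264 − 1.90) = 0.048900
t = −τ ln(…) = 24.633 × 3.0180 = 74.342 h.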